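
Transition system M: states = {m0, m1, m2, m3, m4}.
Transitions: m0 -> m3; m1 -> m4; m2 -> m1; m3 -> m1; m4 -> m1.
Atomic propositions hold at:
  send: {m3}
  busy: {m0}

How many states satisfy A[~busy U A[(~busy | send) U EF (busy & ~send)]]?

1

Sat(~busy) = {m1, m2, m3, m4}
Sat(~busy | send) = {m1, m2, m3, m4}
Sat(~send) = {m0, m1, m2, m4}
Sat(busy & ~send) = {m0}
EF (busy & ~send): least fixpoint, start Z0 = {m0}, add states with some successor in Z. Already a fixed point.
Sat(EF (busy & ~send)) = {m0}
A[(~busy | send) U EF (busy & ~send)]: least fixpoint, start Z0 = Sat(EF (busy & ~send)) = {m0}, add states in Sat(~busy | send) with every successor in Z. Already a fixed point.
Sat(A[(~busy | send) U EF (busy & ~send)]) = {m0}
A[~busy U A[(~busy | send) U EF (busy & ~send)]]: least fixpoint, start Z0 = Sat(A[(~busy | send) U EF (busy & ~send)]) = {m0}, add states in Sat(~busy) with every successor in Z. Already a fixed point.
Sat(A[~busy U A[(~busy | send) U EF (busy & ~send)]]) = {m0}
|Sat(A[~busy U A[(~busy | send) U EF (busy & ~send)]])| = |{m0}| = 1.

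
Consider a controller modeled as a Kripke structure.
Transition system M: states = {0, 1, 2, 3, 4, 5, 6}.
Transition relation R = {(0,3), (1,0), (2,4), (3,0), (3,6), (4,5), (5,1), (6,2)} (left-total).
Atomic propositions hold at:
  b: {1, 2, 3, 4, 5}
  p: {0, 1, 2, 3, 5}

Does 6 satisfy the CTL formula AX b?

Yes

Sat(AX b) = {s : every successor in {1, 2, 3, 4, 5}} = {0, 2, 4, 5, 6}
6 ∈ Sat(AX b) = {0, 2, 4, 5, 6}, so the formula holds at 6.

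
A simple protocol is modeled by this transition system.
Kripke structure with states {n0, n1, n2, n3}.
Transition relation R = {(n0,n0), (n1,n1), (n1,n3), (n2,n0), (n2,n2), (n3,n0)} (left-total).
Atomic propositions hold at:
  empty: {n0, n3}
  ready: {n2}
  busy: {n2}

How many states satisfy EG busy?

EG busy: greatest fixpoint, start Z0 = {n2}, keep only states in Sat with some successor in Z. Already a fixed point.
Sat(EG busy) = {n2}
|Sat(EG busy)| = |{n2}| = 1.

1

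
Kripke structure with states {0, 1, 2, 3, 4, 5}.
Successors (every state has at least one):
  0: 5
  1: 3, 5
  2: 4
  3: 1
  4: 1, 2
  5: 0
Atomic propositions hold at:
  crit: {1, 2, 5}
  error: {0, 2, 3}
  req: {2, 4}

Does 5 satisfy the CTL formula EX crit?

Sat(EX crit) = {s : some successor in {1, 2, 5}} = {0, 1, 3, 4}
5 ∉ Sat(EX crit) = {0, 1, 3, 4}, so the formula does not hold at 5.

No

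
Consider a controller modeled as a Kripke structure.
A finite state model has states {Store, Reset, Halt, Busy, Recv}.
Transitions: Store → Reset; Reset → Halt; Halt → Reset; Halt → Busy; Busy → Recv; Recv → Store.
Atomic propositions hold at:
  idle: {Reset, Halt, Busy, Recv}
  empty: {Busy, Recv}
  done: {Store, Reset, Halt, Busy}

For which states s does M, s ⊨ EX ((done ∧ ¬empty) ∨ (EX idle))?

Sat(¬empty) = {Store, Reset, Halt}
Sat(done ∧ ¬empty) = {Store, Reset, Halt}
Sat(EX idle) = {s : some successor in {Reset, Halt, Busy, Recv}} = {Store, Reset, Halt, Busy}
Sat((done ∧ ¬empty) ∨ (EX idle)) = {Store, Reset, Halt, Busy}
Sat(EX ((done ∧ ¬empty) ∨ (EX idle))) = {s : some successor in {Store, Reset, Halt, Busy}} = {Store, Reset, Halt, Recv}

{Store, Reset, Halt, Recv}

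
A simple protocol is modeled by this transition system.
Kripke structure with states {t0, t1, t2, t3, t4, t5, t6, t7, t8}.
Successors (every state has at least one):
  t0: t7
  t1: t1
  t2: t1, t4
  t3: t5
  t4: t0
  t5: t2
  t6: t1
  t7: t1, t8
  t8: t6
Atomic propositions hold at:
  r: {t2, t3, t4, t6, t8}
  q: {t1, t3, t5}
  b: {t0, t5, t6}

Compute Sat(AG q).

{t1}

AG q: greatest fixpoint, start Z0 = {t1, t3, t5}, keep only states in Sat with every successor in Z. Z1 = {t1, t3}; Z2 = {t1}; fixed.
Sat(AG q) = {t1}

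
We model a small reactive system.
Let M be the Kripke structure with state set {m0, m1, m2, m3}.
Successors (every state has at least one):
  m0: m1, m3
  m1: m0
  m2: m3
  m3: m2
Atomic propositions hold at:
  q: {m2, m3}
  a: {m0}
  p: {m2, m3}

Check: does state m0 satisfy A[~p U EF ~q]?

Sat(~p) = {m0, m1}
Sat(~q) = {m0, m1}
EF ~q: least fixpoint, start Z0 = {m0, m1}, add states with some successor in Z. Already a fixed point.
Sat(EF ~q) = {m0, m1}
A[~p U EF ~q]: least fixpoint, start Z0 = Sat(EF ~q) = {m0, m1}, add states in Sat(~p) with every successor in Z. Already a fixed point.
Sat(A[~p U EF ~q]) = {m0, m1}
m0 ∈ Sat(A[~p U EF ~q]) = {m0, m1}, so the formula holds at m0.

Yes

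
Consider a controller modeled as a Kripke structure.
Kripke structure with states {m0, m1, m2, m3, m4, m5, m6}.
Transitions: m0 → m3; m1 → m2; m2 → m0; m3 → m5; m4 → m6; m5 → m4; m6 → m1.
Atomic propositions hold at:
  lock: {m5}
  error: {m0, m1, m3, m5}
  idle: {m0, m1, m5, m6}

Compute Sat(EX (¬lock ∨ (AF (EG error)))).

{m0, m1, m2, m4, m5, m6}

Sat(¬lock) = {m0, m1, m2, m3, m4, m6}
EG error: greatest fixpoint, start Z0 = {m0, m1, m3, m5}, keep only states in Sat with some successor in Z. Z1 = {m0, m3}; Z2 = {m0}; Z3 = ∅; fixed.
Sat(EG error) = ∅
AF (EG error): least fixpoint, start Z0 = ∅, add states with every successor in Z. Already a fixed point.
Sat(AF (EG error)) = ∅
Sat(¬lock ∨ (AF (EG error))) = {m0, m1, m2, m3, m4, m6}
Sat(EX (¬lock ∨ (AF (EG error)))) = {s : some successor in {m0, m1, m2, m3, m4, m6}} = {m0, m1, m2, m4, m5, m6}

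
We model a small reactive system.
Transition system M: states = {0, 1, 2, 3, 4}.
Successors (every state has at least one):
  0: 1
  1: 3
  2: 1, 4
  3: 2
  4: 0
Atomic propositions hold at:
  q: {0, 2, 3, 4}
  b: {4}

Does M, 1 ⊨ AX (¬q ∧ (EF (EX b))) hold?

No

Sat(¬q) = {1}
Sat(EX b) = {s : some successor in {4}} = {2}
EF (EX b): least fixpoint, start Z0 = {2}, add states with some successor in Z. Z1 = {2, 3}; Z2 = {1, 2, 3}; Z3 = {0, 1, 2, 3}; Z4 = {0, 1, 2, 3, 4}; fixed.
Sat(EF (EX b)) = {0, 1, 2, 3, 4}
Sat(¬q ∧ (EF (EX b))) = {1}
Sat(AX (¬q ∧ (EF (EX b)))) = {s : every successor in {1}} = {0}
1 ∉ Sat(AX (¬q ∧ (EF (EX b)))) = {0}, so the formula does not hold at 1.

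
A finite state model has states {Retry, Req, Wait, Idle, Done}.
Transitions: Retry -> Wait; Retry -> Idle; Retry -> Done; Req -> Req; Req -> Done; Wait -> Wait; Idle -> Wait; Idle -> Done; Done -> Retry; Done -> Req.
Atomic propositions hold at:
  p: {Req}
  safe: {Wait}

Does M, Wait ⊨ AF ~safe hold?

No

Sat(~safe) = {Retry, Req, Idle, Done}
AF ~safe: least fixpoint, start Z0 = {Retry, Req, Idle, Done}, add states with every successor in Z. Already a fixed point.
Sat(AF ~safe) = {Retry, Req, Idle, Done}
Wait ∉ Sat(AF ~safe) = {Retry, Req, Idle, Done}, so the formula does not hold at Wait.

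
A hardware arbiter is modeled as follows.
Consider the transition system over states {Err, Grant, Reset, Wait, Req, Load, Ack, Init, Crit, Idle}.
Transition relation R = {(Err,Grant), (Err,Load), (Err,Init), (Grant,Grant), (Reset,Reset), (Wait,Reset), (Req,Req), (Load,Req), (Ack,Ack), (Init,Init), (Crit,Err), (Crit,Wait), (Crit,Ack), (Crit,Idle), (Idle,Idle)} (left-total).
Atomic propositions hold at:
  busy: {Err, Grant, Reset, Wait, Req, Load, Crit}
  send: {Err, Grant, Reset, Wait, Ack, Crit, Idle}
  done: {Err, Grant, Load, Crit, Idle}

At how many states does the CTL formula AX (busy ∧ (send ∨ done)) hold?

Sat(send ∨ done) = {Err, Grant, Reset, Wait, Load, Ack, Crit, Idle}
Sat(busy ∧ (send ∨ done)) = {Err, Grant, Reset, Wait, Load, Crit}
Sat(AX (busy ∧ (send ∨ done))) = {s : every successor in {Err, Grant, Reset, Wait, Load, Crit}} = {Grant, Reset, Wait}
|Sat(AX (busy ∧ (send ∨ done)))| = |{Grant, Reset, Wait}| = 3.

3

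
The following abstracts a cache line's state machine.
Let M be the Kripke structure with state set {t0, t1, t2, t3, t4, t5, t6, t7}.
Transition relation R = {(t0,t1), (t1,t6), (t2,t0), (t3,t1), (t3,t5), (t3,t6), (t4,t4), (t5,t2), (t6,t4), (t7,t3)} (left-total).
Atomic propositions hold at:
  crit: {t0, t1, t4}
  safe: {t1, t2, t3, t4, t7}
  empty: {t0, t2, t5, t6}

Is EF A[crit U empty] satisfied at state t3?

A[crit U empty]: least fixpoint, start Z0 = Sat(empty) = {t0, t2, t5, t6}, add states in Sat(crit) with every successor in Z. Z1 = {t0, t1, t2, t5, t6}; fixed.
Sat(A[crit U empty]) = {t0, t1, t2, t5, t6}
EF A[crit U empty]: least fixpoint, start Z0 = {t0, t1, t2, t5, t6}, add states with some successor in Z. Z1 = {t0, t1, t2, t3, t5, t6}; Z2 = {t0, t1, t2, t3, t5, t6, t7}; fixed.
Sat(EF A[crit U empty]) = {t0, t1, t2, t3, t5, t6, t7}
t3 ∈ Sat(EF A[crit U empty]) = {t0, t1, t2, t3, t5, t6, t7}, so the formula holds at t3.

Yes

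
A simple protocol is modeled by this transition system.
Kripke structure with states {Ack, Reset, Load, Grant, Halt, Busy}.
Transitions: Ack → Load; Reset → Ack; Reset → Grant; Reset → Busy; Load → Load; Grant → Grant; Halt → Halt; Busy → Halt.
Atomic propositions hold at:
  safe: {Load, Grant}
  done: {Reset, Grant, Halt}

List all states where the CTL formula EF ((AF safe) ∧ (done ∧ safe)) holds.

AF safe: least fixpoint, start Z0 = {Load, Grant}, add states with every successor in Z. Z1 = {Ack, Load, Grant}; fixed.
Sat(AF safe) = {Ack, Load, Grant}
Sat(done ∧ safe) = {Grant}
Sat((AF safe) ∧ (done ∧ safe)) = {Grant}
EF ((AF safe) ∧ (done ∧ safe)): least fixpoint, start Z0 = {Grant}, add states with some successor in Z. Z1 = {Reset, Grant}; fixed.
Sat(EF ((AF safe) ∧ (done ∧ safe))) = {Reset, Grant}

{Reset, Grant}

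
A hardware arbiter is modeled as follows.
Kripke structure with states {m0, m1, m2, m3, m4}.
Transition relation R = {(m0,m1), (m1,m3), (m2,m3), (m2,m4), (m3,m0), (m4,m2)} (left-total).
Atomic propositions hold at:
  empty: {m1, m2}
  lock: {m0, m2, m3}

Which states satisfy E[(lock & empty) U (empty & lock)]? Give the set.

Sat(lock & empty) = {m2}
Sat(empty & lock) = {m2}
E[(lock & empty) U (empty & lock)]: least fixpoint, start Z0 = Sat((empty & lock)) = {m2}, add states in Sat(lock & empty) with some successor in Z. Already a fixed point.
Sat(E[(lock & empty) U (empty & lock)]) = {m2}

{m2}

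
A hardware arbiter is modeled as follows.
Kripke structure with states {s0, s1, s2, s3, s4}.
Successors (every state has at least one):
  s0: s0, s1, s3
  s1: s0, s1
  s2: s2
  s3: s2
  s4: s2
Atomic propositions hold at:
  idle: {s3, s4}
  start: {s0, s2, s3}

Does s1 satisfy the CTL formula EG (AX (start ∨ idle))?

No

Sat(start ∨ idle) = {s0, s2, s3, s4}
Sat(AX (start ∨ idle)) = {s : every successor in {s0, s2, s3, s4}} = {s2, s3, s4}
EG (AX (start ∨ idle)): greatest fixpoint, start Z0 = {s2, s3, s4}, keep only states in Sat with some successor in Z. Already a fixed point.
Sat(EG (AX (start ∨ idle))) = {s2, s3, s4}
s1 ∉ Sat(EG (AX (start ∨ idle))) = {s2, s3, s4}, so the formula does not hold at s1.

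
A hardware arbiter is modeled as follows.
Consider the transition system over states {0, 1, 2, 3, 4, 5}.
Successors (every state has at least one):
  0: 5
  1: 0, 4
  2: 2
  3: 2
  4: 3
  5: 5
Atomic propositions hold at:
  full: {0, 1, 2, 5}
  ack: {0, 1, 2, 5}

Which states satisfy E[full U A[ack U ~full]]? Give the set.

Sat(~full) = {3, 4}
A[ack U ~full]: least fixpoint, start Z0 = Sat(~full) = {3, 4}, add states in Sat(ack) with every successor in Z. Already a fixed point.
Sat(A[ack U ~full]) = {3, 4}
E[full U A[ack U ~full]]: least fixpoint, start Z0 = Sat(A[ack U ~full]) = {3, 4}, add states in Sat(full) with some successor in Z. Z1 = {1, 3, 4}; fixed.
Sat(E[full U A[ack U ~full]]) = {1, 3, 4}

{1, 3, 4}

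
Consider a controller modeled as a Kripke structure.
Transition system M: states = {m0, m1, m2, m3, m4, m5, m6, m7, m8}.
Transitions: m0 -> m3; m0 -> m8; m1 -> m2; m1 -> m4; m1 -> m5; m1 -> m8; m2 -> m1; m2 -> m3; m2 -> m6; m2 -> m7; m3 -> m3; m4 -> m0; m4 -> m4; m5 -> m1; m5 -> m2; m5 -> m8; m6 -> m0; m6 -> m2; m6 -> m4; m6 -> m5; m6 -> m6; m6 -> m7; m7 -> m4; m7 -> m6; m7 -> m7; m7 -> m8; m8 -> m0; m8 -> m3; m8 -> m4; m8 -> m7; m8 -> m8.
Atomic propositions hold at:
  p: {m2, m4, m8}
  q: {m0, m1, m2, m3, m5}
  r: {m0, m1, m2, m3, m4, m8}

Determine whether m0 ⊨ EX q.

Sat(EX q) = {s : some successor in {m0, m1, m2, m3, m5}} = {m0, m1, m2, m3, m4, m5, m6, m8}
m0 ∈ Sat(EX q) = {m0, m1, m2, m3, m4, m5, m6, m8}, so the formula holds at m0.

Yes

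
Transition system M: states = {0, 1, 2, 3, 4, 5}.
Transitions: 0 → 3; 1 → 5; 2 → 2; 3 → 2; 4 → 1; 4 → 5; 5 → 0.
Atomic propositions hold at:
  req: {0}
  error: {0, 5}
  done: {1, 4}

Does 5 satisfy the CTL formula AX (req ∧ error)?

Sat(req ∧ error) = {0}
Sat(AX (req ∧ error)) = {s : every successor in {0}} = {5}
5 ∈ Sat(AX (req ∧ error)) = {5}, so the formula holds at 5.

Yes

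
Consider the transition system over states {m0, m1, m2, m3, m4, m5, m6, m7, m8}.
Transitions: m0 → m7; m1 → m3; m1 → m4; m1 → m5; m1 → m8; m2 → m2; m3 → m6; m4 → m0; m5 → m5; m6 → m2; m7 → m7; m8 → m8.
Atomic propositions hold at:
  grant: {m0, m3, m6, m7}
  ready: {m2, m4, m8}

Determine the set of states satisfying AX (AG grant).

AG grant: greatest fixpoint, start Z0 = {m0, m3, m6, m7}, keep only states in Sat with every successor in Z. Z1 = {m0, m3, m7}; Z2 = {m0, m7}; fixed.
Sat(AG grant) = {m0, m7}
Sat(AX (AG grant)) = {s : every successor in {m0, m7}} = {m0, m4, m7}

{m0, m4, m7}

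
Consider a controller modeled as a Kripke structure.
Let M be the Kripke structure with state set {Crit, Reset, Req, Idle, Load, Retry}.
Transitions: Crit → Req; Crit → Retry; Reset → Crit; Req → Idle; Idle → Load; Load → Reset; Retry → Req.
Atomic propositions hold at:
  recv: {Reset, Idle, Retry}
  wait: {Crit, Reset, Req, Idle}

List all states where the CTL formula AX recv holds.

{Req, Load}

Sat(AX recv) = {s : every successor in {Reset, Idle, Retry}} = {Req, Load}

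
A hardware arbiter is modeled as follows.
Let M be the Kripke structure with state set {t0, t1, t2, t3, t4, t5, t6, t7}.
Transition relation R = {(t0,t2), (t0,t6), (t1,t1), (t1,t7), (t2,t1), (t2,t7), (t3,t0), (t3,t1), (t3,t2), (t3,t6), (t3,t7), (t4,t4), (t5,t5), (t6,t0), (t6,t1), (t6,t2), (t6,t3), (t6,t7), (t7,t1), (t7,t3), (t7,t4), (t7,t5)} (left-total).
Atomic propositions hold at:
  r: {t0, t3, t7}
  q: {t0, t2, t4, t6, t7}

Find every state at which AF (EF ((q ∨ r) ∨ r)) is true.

{t0, t1, t2, t3, t4, t6, t7}

Sat(q ∨ r) = {t0, t2, t3, t4, t6, t7}
Sat((q ∨ r) ∨ r) = {t0, t2, t3, t4, t6, t7}
EF ((q ∨ r) ∨ r): least fixpoint, start Z0 = {t0, t2, t3, t4, t6, t7}, add states with some successor in Z. Z1 = {t0, t1, t2, t3, t4, t6, t7}; fixed.
Sat(EF ((q ∨ r) ∨ r)) = {t0, t1, t2, t3, t4, t6, t7}
AF (EF ((q ∨ r) ∨ r)): least fixpoint, start Z0 = {t0, t1, t2, t3, t4, t6, t7}, add states with every successor in Z. Already a fixed point.
Sat(AF (EF ((q ∨ r) ∨ r))) = {t0, t1, t2, t3, t4, t6, t7}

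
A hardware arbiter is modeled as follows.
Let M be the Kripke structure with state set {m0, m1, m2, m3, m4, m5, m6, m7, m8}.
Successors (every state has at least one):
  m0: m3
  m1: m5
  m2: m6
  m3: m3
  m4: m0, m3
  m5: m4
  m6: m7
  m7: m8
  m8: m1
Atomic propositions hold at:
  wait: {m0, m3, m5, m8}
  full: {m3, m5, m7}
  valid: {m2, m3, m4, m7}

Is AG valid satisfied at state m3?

Yes

AG valid: greatest fixpoint, start Z0 = {m2, m3, m4, m7}, keep only states in Sat with every successor in Z. Z1 = {m3}; fixed.
Sat(AG valid) = {m3}
m3 ∈ Sat(AG valid) = {m3}, so the formula holds at m3.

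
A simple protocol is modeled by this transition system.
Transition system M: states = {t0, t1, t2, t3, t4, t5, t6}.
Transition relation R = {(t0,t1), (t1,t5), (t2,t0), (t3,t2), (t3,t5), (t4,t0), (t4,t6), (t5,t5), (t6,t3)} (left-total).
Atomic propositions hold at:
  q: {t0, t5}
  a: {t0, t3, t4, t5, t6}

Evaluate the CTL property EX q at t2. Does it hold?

Yes

Sat(EX q) = {s : some successor in {t0, t5}} = {t1, t2, t3, t4, t5}
t2 ∈ Sat(EX q) = {t1, t2, t3, t4, t5}, so the formula holds at t2.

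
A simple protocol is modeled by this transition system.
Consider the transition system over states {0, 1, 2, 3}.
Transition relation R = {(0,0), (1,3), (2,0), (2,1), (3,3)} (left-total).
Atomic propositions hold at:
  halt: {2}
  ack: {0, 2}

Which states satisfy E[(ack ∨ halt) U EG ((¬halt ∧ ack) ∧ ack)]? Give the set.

Sat(ack ∨ halt) = {0, 2}
Sat(¬halt) = {0, 1, 3}
Sat(¬halt ∧ ack) = {0}
Sat((¬halt ∧ ack) ∧ ack) = {0}
EG ((¬halt ∧ ack) ∧ ack): greatest fixpoint, start Z0 = {0}, keep only states in Sat with some successor in Z. Already a fixed point.
Sat(EG ((¬halt ∧ ack) ∧ ack)) = {0}
E[(ack ∨ halt) U EG ((¬halt ∧ ack) ∧ ack)]: least fixpoint, start Z0 = Sat(EG ((¬halt ∧ ack) ∧ ack)) = {0}, add states in Sat(ack ∨ halt) with some successor in Z. Z1 = {0, 2}; fixed.
Sat(E[(ack ∨ halt) U EG ((¬halt ∧ ack) ∧ ack)]) = {0, 2}

{0, 2}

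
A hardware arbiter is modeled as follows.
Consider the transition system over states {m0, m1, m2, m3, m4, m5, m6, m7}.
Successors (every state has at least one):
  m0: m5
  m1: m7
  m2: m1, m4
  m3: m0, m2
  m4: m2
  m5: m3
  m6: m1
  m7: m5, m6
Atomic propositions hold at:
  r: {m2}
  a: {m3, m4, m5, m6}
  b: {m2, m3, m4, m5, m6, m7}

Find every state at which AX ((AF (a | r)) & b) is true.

{m0, m1, m4, m5, m7}

Sat(a | r) = {m2, m3, m4, m5, m6}
AF (a | r): least fixpoint, start Z0 = {m2, m3, m4, m5, m6}, add states with every successor in Z. Z1 = {m0, m2, m3, m4, m5, m6, m7}; Z2 = {m0, m1, m2, m3, m4, m5, m6, m7}; fixed.
Sat(AF (a | r)) = {m0, m1, m2, m3, m4, m5, m6, m7}
Sat((AF (a | r)) & b) = {m2, m3, m4, m5, m6, m7}
Sat(AX ((AF (a | r)) & b)) = {s : every successor in {m2, m3, m4, m5, m6, m7}} = {m0, m1, m4, m5, m7}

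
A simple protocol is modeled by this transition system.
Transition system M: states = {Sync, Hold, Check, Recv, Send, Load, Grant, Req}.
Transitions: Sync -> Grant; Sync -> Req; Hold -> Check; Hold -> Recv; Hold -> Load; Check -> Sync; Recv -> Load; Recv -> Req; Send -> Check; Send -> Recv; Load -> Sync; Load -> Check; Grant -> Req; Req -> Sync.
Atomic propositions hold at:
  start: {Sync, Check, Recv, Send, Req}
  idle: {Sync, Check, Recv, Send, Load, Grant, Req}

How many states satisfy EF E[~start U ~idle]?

Sat(~start) = {Hold, Load, Grant}
Sat(~idle) = {Hold}
E[~start U ~idle]: least fixpoint, start Z0 = Sat(~idle) = {Hold}, add states in Sat(~start) with some successor in Z. Already a fixed point.
Sat(E[~start U ~idle]) = {Hold}
EF E[~start U ~idle]: least fixpoint, start Z0 = {Hold}, add states with some successor in Z. Already a fixed point.
Sat(EF E[~start U ~idle]) = {Hold}
|Sat(EF E[~start U ~idle])| = |{Hold}| = 1.

1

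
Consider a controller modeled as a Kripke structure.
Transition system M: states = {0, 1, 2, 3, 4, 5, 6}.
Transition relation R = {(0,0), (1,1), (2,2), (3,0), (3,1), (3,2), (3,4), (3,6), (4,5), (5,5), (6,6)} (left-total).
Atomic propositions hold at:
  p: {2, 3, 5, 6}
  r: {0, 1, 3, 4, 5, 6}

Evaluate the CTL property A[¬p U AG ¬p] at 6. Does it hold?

No

Sat(¬p) = {0, 1, 4}
AG ¬p: greatest fixpoint, start Z0 = {0, 1, 4}, keep only states in Sat with every successor in Z. Z1 = {0, 1}; fixed.
Sat(AG ¬p) = {0, 1}
A[¬p U AG ¬p]: least fixpoint, start Z0 = Sat(AG ¬p) = {0, 1}, add states in Sat(¬p) with every successor in Z. Already a fixed point.
Sat(A[¬p U AG ¬p]) = {0, 1}
6 ∉ Sat(A[¬p U AG ¬p]) = {0, 1}, so the formula does not hold at 6.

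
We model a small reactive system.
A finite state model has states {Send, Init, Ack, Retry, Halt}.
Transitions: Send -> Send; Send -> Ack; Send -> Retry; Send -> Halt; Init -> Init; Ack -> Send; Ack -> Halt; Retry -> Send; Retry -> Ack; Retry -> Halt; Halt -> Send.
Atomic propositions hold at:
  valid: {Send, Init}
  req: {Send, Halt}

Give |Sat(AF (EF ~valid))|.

Sat(~valid) = {Ack, Retry, Halt}
EF ~valid: least fixpoint, start Z0 = {Ack, Retry, Halt}, add states with some successor in Z. Z1 = {Send, Ack, Retry, Halt}; fixed.
Sat(EF ~valid) = {Send, Ack, Retry, Halt}
AF (EF ~valid): least fixpoint, start Z0 = {Send, Ack, Retry, Halt}, add states with every successor in Z. Already a fixed point.
Sat(AF (EF ~valid)) = {Send, Ack, Retry, Halt}
|Sat(AF (EF ~valid))| = |{Send, Ack, Retry, Halt}| = 4.

4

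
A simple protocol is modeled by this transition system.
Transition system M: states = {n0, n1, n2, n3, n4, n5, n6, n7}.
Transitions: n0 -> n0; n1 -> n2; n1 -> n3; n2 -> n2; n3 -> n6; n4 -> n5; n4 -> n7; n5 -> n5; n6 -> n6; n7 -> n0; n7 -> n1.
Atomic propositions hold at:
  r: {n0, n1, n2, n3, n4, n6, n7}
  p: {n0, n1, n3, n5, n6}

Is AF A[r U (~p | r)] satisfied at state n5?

No

Sat(~p) = {n2, n4, n7}
Sat(~p | r) = {n0, n1, n2, n3, n4, n6, n7}
A[r U (~p | r)]: least fixpoint, start Z0 = Sat((~p | r)) = {n0, n1, n2, n3, n4, n6, n7}, add states in Sat(r) with every successor in Z. Already a fixed point.
Sat(A[r U (~p | r)]) = {n0, n1, n2, n3, n4, n6, n7}
AF A[r U (~p | r)]: least fixpoint, start Z0 = {n0, n1, n2, n3, n4, n6, n7}, add states with every successor in Z. Already a fixed point.
Sat(AF A[r U (~p | r)]) = {n0, n1, n2, n3, n4, n6, n7}
n5 ∉ Sat(AF A[r U (~p | r)]) = {n0, n1, n2, n3, n4, n6, n7}, so the formula does not hold at n5.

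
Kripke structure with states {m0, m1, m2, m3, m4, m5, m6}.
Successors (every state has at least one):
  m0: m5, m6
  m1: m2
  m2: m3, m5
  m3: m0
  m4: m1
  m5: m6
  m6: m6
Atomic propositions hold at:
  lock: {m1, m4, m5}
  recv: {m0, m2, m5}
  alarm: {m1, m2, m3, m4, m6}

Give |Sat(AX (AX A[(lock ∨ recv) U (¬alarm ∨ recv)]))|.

Sat(lock ∨ recv) = {m0, m1, m2, m4, m5}
Sat(¬alarm) = {m0, m5}
Sat(¬alarm ∨ recv) = {m0, m2, m5}
A[(lock ∨ recv) U (¬alarm ∨ recv)]: least fixpoint, start Z0 = Sat((¬alarm ∨ recv)) = {m0, m2, m5}, add states in Sat(lock ∨ recv) with every successor in Z. Z1 = {m0, m1, m2, m5}; Z2 = {m0, m1, m2, m4, m5}; fixed.
Sat(A[(lock ∨ recv) U (¬alarm ∨ recv)]) = {m0, m1, m2, m4, m5}
Sat(AX A[(lock ∨ recv) U (¬alarm ∨ recv)]) = {s : every successor in {m0, m1, m2, m4, m5}} = {m1, m3, m4}
Sat(AX (AX A[(lock ∨ recv) U (¬alarm ∨ recv)])) = {s : every successor in {m1, m3, m4}} = {m4}
|Sat(AX (AX A[(lock ∨ recv) U (¬alarm ∨ recv)]))| = |{m4}| = 1.

1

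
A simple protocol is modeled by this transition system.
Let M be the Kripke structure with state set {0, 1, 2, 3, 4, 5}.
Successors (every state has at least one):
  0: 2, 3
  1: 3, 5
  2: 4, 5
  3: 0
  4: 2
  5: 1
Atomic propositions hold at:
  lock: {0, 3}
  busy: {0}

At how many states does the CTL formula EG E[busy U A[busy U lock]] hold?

2

A[busy U lock]: least fixpoint, start Z0 = Sat(lock) = {0, 3}, add states in Sat(busy) with every successor in Z. Already a fixed point.
Sat(A[busy U lock]) = {0, 3}
E[busy U A[busy U lock]]: least fixpoint, start Z0 = Sat(A[busy U lock]) = {0, 3}, add states in Sat(busy) with some successor in Z. Already a fixed point.
Sat(E[busy U A[busy U lock]]) = {0, 3}
EG E[busy U A[busy U lock]]: greatest fixpoint, start Z0 = {0, 3}, keep only states in Sat with some successor in Z. Already a fixed point.
Sat(EG E[busy U A[busy U lock]]) = {0, 3}
|Sat(EG E[busy U A[busy U lock]])| = |{0, 3}| = 2.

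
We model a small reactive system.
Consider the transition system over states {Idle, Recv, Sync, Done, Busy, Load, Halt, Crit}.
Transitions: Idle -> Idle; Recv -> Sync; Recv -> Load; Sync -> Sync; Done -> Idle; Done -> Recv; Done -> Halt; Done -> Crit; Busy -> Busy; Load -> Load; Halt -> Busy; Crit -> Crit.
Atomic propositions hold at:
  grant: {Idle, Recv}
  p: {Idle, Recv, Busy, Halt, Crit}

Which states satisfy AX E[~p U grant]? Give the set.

{Idle}

Sat(~p) = {Sync, Done, Load}
E[~p U grant]: least fixpoint, start Z0 = Sat(grant) = {Idle, Recv}, add states in Sat(~p) with some successor in Z. Z1 = {Idle, Recv, Done}; fixed.
Sat(E[~p U grant]) = {Idle, Recv, Done}
Sat(AX E[~p U grant]) = {s : every successor in {Idle, Recv, Done}} = {Idle}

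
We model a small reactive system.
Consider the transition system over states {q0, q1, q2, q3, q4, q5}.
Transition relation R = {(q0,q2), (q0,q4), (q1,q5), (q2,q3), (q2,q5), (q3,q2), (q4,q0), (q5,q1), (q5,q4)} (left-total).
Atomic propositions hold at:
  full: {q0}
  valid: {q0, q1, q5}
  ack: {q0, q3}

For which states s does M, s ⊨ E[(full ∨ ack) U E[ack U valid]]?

Sat(full ∨ ack) = {q0, q3}
E[ack U valid]: least fixpoint, start Z0 = Sat(valid) = {q0, q1, q5}, add states in Sat(ack) with some successor in Z. Already a fixed point.
Sat(E[ack U valid]) = {q0, q1, q5}
E[(full ∨ ack) U E[ack U valid]]: least fixpoint, start Z0 = Sat(E[ack U valid]) = {q0, q1, q5}, add states in Sat(full ∨ ack) with some successor in Z. Already a fixed point.
Sat(E[(full ∨ ack) U E[ack U valid]]) = {q0, q1, q5}

{q0, q1, q5}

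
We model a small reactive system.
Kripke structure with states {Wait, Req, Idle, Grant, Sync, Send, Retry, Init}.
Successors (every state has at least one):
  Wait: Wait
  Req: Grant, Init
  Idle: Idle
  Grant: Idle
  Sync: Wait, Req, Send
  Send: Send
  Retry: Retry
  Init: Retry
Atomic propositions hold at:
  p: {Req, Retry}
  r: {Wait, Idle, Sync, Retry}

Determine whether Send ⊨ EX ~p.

Sat(~p) = {Wait, Idle, Grant, Sync, Send, Init}
Sat(EX ~p) = {s : some successor in {Wait, Idle, Grant, Sync, Send, Init}} = {Wait, Req, Idle, Grant, Sync, Send}
Send ∈ Sat(EX ~p) = {Wait, Req, Idle, Grant, Sync, Send}, so the formula holds at Send.

Yes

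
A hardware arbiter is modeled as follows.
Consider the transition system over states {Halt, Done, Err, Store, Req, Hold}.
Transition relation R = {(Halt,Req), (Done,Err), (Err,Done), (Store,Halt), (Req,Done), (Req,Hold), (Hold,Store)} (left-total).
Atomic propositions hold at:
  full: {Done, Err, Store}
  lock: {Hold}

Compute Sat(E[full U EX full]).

{Done, Err, Req, Hold}

Sat(EX full) = {s : some successor in {Done, Err, Store}} = {Done, Err, Req, Hold}
E[full U EX full]: least fixpoint, start Z0 = Sat(EX full) = {Done, Err, Req, Hold}, add states in Sat(full) with some successor in Z. Already a fixed point.
Sat(E[full U EX full]) = {Done, Err, Req, Hold}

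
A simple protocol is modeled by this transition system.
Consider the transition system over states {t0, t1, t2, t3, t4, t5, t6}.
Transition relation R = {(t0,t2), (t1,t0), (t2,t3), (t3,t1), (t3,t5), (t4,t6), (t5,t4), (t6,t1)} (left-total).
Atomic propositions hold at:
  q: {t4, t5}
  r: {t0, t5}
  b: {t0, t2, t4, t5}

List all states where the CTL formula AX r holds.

{t1}

Sat(AX r) = {s : every successor in {t0, t5}} = {t1}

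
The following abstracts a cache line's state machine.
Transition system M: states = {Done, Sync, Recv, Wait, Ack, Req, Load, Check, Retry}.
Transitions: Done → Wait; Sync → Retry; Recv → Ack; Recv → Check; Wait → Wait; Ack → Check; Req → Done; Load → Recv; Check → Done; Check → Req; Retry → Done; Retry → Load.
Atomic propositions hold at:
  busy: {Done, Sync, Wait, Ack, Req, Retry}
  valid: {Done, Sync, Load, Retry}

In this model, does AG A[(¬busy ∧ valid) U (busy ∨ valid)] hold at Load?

Sat(¬busy) = {Recv, Load, Check}
Sat(¬busy ∧ valid) = {Load}
Sat(busy ∨ valid) = {Done, Sync, Wait, Ack, Req, Load, Retry}
A[(¬busy ∧ valid) U (busy ∨ valid)]: least fixpoint, start Z0 = Sat((busy ∨ valid)) = {Done, Sync, Wait, Ack, Req, Load, Retry}, add states in Sat(¬busy ∧ valid) with every successor in Z. Already a fixed point.
Sat(A[(¬busy ∧ valid) U (busy ∨ valid)]) = {Done, Sync, Wait, Ack, Req, Load, Retry}
AG A[(¬busy ∧ valid) U (busy ∨ valid)]: greatest fixpoint, start Z0 = {Done, Sync, Wait, Ack, Req, Load, Retry}, keep only states in Sat with every successor in Z. Z1 = {Done, Sync, Wait, Req, Retry}; Z2 = {Done, Sync, Wait, Req}; Z3 = {Done, Wait, Req}; fixed.
Sat(AG A[(¬busy ∧ valid) U (busy ∨ valid)]) = {Done, Wait, Req}
Load ∉ Sat(AG A[(¬busy ∧ valid) U (busy ∨ valid)]) = {Done, Wait, Req}, so the formula does not hold at Load.

No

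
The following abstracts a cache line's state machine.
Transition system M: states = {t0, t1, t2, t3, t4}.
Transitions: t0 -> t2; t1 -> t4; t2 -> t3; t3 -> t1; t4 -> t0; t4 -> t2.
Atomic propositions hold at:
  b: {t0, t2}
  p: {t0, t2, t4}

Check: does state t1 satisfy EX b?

No

Sat(EX b) = {s : some successor in {t0, t2}} = {t0, t4}
t1 ∉ Sat(EX b) = {t0, t4}, so the formula does not hold at t1.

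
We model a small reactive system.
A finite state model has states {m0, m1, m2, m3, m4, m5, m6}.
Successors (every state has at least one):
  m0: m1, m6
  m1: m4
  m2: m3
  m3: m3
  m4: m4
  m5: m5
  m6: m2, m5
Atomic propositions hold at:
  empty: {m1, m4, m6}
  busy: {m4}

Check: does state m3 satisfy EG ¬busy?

Sat(¬busy) = {m0, m1, m2, m3, m5, m6}
EG ¬busy: greatest fixpoint, start Z0 = {m0, m1, m2, m3, m5, m6}, keep only states in Sat with some successor in Z. Z1 = {m0, m2, m3, m5, m6}; fixed.
Sat(EG ¬busy) = {m0, m2, m3, m5, m6}
m3 ∈ Sat(EG ¬busy) = {m0, m2, m3, m5, m6}, so the formula holds at m3.

Yes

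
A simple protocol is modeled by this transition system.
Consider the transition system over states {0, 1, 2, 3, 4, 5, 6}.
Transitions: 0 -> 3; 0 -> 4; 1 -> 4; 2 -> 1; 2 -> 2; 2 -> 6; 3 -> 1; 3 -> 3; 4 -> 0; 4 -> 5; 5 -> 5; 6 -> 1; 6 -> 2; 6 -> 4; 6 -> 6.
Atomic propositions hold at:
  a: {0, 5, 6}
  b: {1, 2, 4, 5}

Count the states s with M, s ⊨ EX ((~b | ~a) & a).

3

Sat(~b) = {0, 3, 6}
Sat(~a) = {1, 2, 3, 4}
Sat(~b | ~a) = {0, 1, 2, 3, 4, 6}
Sat((~b | ~a) & a) = {0, 6}
Sat(EX ((~b | ~a) & a)) = {s : some successor in {0, 6}} = {2, 4, 6}
|Sat(EX ((~b | ~a) & a))| = |{2, 4, 6}| = 3.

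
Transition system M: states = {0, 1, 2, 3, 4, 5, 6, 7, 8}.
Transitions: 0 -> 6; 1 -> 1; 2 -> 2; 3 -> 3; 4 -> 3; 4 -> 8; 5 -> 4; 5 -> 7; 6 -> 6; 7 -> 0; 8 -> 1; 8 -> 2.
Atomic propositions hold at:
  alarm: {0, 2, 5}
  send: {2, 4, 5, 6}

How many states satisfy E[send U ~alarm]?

Sat(~alarm) = {1, 3, 4, 6, 7, 8}
E[send U ~alarm]: least fixpoint, start Z0 = Sat(~alarm) = {1, 3, 4, 6, 7, 8}, add states in Sat(send) with some successor in Z. Z1 = {1, 3, 4, 5, 6, 7, 8}; fixed.
Sat(E[send U ~alarm]) = {1, 3, 4, 5, 6, 7, 8}
|Sat(E[send U ~alarm])| = |{1, 3, 4, 5, 6, 7, 8}| = 7.

7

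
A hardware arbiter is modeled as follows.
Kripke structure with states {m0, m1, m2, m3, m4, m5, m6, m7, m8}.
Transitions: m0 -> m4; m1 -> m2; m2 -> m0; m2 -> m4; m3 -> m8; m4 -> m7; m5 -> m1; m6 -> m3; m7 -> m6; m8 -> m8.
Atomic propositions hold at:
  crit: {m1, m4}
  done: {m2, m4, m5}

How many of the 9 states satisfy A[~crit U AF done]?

Sat(~crit) = {m0, m2, m3, m5, m6, m7, m8}
AF done: least fixpoint, start Z0 = {m2, m4, m5}, add states with every successor in Z. Z1 = {m0, m1, m2, m4, m5}; fixed.
Sat(AF done) = {m0, m1, m2, m4, m5}
A[~crit U AF done]: least fixpoint, start Z0 = Sat(AF done) = {m0, m1, m2, m4, m5}, add states in Sat(~crit) with every successor in Z. Already a fixed point.
Sat(A[~crit U AF done]) = {m0, m1, m2, m4, m5}
|Sat(A[~crit U AF done])| = |{m0, m1, m2, m4, m5}| = 5.

5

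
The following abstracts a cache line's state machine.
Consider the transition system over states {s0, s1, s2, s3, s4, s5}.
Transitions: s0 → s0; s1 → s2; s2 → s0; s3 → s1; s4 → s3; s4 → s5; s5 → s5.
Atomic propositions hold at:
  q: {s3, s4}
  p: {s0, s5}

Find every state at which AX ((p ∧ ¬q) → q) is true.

{s1, s3}

Sat(¬q) = {s0, s1, s2, s5}
Sat(p ∧ ¬q) = {s0, s5}
Sat((p ∧ ¬q) → q) = {s1, s2, s3, s4}
Sat(AX ((p ∧ ¬q) → q)) = {s : every successor in {s1, s2, s3, s4}} = {s1, s3}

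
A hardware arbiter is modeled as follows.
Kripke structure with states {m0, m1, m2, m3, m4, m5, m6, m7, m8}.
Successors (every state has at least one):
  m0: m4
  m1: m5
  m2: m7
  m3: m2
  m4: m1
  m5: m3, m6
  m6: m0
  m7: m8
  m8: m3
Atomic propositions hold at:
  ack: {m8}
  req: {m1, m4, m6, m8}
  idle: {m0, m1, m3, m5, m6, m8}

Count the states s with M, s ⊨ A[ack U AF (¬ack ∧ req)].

4

Sat(¬ack) = {m0, m1, m2, m3, m4, m5, m6, m7}
Sat(¬ack ∧ req) = {m1, m4, m6}
AF (¬ack ∧ req): least fixpoint, start Z0 = {m1, m4, m6}, add states with every successor in Z. Z1 = {m0, m1, m4, m6}; fixed.
Sat(AF (¬ack ∧ req)) = {m0, m1, m4, m6}
A[ack U AF (¬ack ∧ req)]: least fixpoint, start Z0 = Sat(AF (¬ack ∧ req)) = {m0, m1, m4, m6}, add states in Sat(ack) with every successor in Z. Already a fixed point.
Sat(A[ack U AF (¬ack ∧ req)]) = {m0, m1, m4, m6}
|Sat(A[ack U AF (¬ack ∧ req)])| = |{m0, m1, m4, m6}| = 4.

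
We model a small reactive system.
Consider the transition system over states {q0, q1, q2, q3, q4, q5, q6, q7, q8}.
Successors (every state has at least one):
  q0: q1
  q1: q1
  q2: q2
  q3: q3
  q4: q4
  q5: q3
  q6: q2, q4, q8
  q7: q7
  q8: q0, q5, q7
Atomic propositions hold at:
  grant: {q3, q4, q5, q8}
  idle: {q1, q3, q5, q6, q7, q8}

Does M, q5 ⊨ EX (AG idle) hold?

Yes

AG idle: greatest fixpoint, start Z0 = {q1, q3, q5, q6, q7, q8}, keep only states in Sat with every successor in Z. Z1 = {q1, q3, q5, q7}; fixed.
Sat(AG idle) = {q1, q3, q5, q7}
Sat(EX (AG idle)) = {s : some successor in {q1, q3, q5, q7}} = {q0, q1, q3, q5, q7, q8}
q5 ∈ Sat(EX (AG idle)) = {q0, q1, q3, q5, q7, q8}, so the formula holds at q5.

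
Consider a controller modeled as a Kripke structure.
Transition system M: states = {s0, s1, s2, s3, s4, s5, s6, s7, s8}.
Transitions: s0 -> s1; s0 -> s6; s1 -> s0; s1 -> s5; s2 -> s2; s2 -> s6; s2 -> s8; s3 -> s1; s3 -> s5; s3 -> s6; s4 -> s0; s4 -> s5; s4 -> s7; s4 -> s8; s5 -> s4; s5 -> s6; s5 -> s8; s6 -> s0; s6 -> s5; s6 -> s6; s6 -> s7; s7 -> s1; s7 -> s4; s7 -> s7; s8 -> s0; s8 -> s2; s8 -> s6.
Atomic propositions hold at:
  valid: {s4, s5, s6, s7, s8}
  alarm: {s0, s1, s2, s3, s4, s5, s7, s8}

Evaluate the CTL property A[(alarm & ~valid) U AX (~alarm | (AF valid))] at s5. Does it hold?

Sat(~valid) = {s0, s1, s2, s3}
Sat(alarm & ~valid) = {s0, s1, s2, s3}
Sat(~alarm) = {s6}
AF valid: least fixpoint, start Z0 = {s4, s5, s6, s7, s8}, add states with every successor in Z. Already a fixed point.
Sat(AF valid) = {s4, s5, s6, s7, s8}
Sat(~alarm | (AF valid)) = {s4, s5, s6, s7, s8}
Sat(AX (~alarm | (AF valid))) = {s : every successor in {s4, s5, s6, s7, s8}} = {s5}
A[(alarm & ~valid) U AX (~alarm | (AF valid))]: least fixpoint, start Z0 = Sat(AX (~alarm | (AF valid))) = {s5}, add states in Sat(alarm & ~valid) with every successor in Z. Already a fixed point.
Sat(A[(alarm & ~valid) U AX (~alarm | (AF valid))]) = {s5}
s5 ∈ Sat(A[(alarm & ~valid) U AX (~alarm | (AF valid))]) = {s5}, so the formula holds at s5.

Yes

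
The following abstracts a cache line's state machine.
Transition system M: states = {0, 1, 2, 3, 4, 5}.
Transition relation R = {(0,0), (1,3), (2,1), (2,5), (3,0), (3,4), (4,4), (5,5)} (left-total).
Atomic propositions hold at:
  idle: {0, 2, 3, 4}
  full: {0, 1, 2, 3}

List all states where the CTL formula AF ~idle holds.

{1, 2, 5}

Sat(~idle) = {1, 5}
AF ~idle: least fixpoint, start Z0 = {1, 5}, add states with every successor in Z. Z1 = {1, 2, 5}; fixed.
Sat(AF ~idle) = {1, 2, 5}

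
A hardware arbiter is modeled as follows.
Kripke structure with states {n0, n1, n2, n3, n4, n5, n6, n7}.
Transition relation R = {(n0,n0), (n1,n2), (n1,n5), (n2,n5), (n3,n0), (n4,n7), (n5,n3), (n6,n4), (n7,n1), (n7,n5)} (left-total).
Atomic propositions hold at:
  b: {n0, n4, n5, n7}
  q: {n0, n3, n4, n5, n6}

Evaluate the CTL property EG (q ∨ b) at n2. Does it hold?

Sat(q ∨ b) = {n0, n3, n4, n5, n6, n7}
EG (q ∨ b): greatest fixpoint, start Z0 = {n0, n3, n4, n5, n6, n7}, keep only states in Sat with some successor in Z. Already a fixed point.
Sat(EG (q ∨ b)) = {n0, n3, n4, n5, n6, n7}
n2 ∉ Sat(EG (q ∨ b)) = {n0, n3, n4, n5, n6, n7}, so the formula does not hold at n2.

No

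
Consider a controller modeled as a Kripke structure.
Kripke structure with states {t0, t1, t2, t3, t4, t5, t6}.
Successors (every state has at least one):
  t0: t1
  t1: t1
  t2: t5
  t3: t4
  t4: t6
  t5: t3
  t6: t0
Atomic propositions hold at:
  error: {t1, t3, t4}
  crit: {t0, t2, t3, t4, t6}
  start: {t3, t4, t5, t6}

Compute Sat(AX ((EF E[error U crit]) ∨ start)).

E[error U crit]: least fixpoint, start Z0 = Sat(crit) = {t0, t2, t3, t4, t6}, add states in Sat(error) with some successor in Z. Already a fixed point.
Sat(E[error U crit]) = {t0, t2, t3, t4, t6}
EF E[error U crit]: least fixpoint, start Z0 = {t0, t2, t3, t4, t6}, add states with some successor in Z. Z1 = {t0, t2, t3, t4, t5, t6}; fixed.
Sat(EF E[error U crit]) = {t0, t2, t3, t4, t5, t6}
Sat((EF E[error U crit]) ∨ start) = {t0, t2, t3, t4, t5, t6}
Sat(AX ((EF E[error U crit]) ∨ start)) = {s : every successor in {t0, t2, t3, t4, t5, t6}} = {t2, t3, t4, t5, t6}

{t2, t3, t4, t5, t6}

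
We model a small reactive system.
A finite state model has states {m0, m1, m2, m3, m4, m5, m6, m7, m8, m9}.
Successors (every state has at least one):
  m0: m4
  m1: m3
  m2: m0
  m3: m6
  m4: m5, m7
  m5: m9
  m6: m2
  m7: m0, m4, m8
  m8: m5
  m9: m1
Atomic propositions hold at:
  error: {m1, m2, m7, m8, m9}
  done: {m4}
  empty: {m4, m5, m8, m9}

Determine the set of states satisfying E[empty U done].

{m4}

E[empty U done]: least fixpoint, start Z0 = Sat(done) = {m4}, add states in Sat(empty) with some successor in Z. Already a fixed point.
Sat(E[empty U done]) = {m4}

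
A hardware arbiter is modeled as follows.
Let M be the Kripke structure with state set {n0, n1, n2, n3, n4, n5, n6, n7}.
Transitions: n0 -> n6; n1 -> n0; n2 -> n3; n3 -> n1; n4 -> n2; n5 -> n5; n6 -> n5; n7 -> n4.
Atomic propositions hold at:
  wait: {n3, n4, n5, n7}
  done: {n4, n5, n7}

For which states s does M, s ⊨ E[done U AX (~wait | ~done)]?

Sat(~wait) = {n0, n1, n2, n6}
Sat(~done) = {n0, n1, n2, n3, n6}
Sat(~wait | ~done) = {n0, n1, n2, n3, n6}
Sat(AX (~wait | ~done)) = {s : every successor in {n0, n1, n2, n3, n6}} = {n0, n1, n2, n3, n4}
E[done U AX (~wait | ~done)]: least fixpoint, start Z0 = Sat(AX (~wait | ~done)) = {n0, n1, n2, n3, n4}, add states in Sat(done) with some successor in Z. Z1 = {n0, n1, n2, n3, n4, n7}; fixed.
Sat(E[done U AX (~wait | ~done)]) = {n0, n1, n2, n3, n4, n7}

{n0, n1, n2, n3, n4, n7}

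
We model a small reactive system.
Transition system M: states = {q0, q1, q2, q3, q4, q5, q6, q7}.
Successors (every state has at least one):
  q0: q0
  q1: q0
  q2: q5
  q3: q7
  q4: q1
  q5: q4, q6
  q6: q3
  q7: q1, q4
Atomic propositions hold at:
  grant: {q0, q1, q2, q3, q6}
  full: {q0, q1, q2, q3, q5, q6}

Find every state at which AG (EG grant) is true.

EG grant: greatest fixpoint, start Z0 = {q0, q1, q2, q3, q6}, keep only states in Sat with some successor in Z. Z1 = {q0, q1, q6}; Z2 = {q0, q1}; fixed.
Sat(EG grant) = {q0, q1}
AG (EG grant): greatest fixpoint, start Z0 = {q0, q1}, keep only states in Sat with every successor in Z. Already a fixed point.
Sat(AG (EG grant)) = {q0, q1}

{q0, q1}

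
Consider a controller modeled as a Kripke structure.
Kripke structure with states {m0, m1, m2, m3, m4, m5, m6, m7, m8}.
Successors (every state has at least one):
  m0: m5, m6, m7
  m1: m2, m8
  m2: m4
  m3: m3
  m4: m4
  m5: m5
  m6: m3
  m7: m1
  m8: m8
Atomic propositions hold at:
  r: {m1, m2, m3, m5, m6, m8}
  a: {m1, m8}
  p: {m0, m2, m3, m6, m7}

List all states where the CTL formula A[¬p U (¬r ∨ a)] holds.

{m0, m1, m4, m7, m8}

Sat(¬p) = {m1, m4, m5, m8}
Sat(¬r) = {m0, m4, m7}
Sat(¬r ∨ a) = {m0, m1, m4, m7, m8}
A[¬p U (¬r ∨ a)]: least fixpoint, start Z0 = Sat((¬r ∨ a)) = {m0, m1, m4, m7, m8}, add states in Sat(¬p) with every successor in Z. Already a fixed point.
Sat(A[¬p U (¬r ∨ a)]) = {m0, m1, m4, m7, m8}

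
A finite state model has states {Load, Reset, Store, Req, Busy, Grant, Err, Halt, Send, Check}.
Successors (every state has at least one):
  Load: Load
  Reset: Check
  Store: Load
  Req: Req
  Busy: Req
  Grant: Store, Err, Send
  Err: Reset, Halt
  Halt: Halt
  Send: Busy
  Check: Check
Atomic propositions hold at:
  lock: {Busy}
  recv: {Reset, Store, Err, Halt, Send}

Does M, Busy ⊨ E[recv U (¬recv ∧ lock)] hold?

Yes

Sat(¬recv) = {Load, Req, Busy, Grant, Check}
Sat(¬recv ∧ lock) = {Busy}
E[recv U (¬recv ∧ lock)]: least fixpoint, start Z0 = Sat((¬recv ∧ lock)) = {Busy}, add states in Sat(recv) with some successor in Z. Z1 = {Busy, Send}; fixed.
Sat(E[recv U (¬recv ∧ lock)]) = {Busy, Send}
Busy ∈ Sat(E[recv U (¬recv ∧ lock)]) = {Busy, Send}, so the formula holds at Busy.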